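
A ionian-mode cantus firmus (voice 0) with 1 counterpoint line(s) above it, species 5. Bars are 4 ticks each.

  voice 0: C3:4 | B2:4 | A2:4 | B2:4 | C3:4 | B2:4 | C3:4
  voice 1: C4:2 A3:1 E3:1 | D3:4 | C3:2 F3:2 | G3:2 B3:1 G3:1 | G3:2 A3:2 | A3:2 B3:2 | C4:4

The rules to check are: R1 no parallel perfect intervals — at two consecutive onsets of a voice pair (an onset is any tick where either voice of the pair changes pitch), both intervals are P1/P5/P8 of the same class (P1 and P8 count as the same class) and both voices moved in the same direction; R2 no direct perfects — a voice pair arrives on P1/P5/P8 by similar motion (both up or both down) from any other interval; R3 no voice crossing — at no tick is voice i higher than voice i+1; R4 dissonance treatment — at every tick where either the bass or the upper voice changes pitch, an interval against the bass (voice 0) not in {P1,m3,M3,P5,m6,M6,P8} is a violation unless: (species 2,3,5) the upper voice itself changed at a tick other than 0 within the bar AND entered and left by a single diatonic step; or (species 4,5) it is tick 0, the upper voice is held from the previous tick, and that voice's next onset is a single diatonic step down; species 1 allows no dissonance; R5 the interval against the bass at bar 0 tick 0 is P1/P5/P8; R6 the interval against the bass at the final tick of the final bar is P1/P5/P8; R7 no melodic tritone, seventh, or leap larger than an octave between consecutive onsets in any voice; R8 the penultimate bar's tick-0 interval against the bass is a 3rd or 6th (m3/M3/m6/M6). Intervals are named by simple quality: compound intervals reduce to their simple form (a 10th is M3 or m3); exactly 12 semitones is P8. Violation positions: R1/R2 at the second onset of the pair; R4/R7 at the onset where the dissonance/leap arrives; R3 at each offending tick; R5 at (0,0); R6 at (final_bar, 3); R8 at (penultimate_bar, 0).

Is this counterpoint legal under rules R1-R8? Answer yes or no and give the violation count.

bar 0: v0=C3 v1=C4 (P8)
bar 1: v0=B2 v1=D3 (m3)
bar 2: v0=A2 v1=C3 (m3)
bar 3: v0=B2 v1=G3 (m6)
bar 4: v0=C3 v1=G3 (P5)
bar 5: v0=B2 v1=A3 (m7)
bar 6: v0=C3 v1=C4 (P8)
  R4 @ bar5.0: B2/A3 m7 untreated
  R8 @ bar5.0: penult m7 not 3rd/6th
  R1 @ bar6.0: B2/B3 P8 -> C3/C4 P8 similar

No (3 violations)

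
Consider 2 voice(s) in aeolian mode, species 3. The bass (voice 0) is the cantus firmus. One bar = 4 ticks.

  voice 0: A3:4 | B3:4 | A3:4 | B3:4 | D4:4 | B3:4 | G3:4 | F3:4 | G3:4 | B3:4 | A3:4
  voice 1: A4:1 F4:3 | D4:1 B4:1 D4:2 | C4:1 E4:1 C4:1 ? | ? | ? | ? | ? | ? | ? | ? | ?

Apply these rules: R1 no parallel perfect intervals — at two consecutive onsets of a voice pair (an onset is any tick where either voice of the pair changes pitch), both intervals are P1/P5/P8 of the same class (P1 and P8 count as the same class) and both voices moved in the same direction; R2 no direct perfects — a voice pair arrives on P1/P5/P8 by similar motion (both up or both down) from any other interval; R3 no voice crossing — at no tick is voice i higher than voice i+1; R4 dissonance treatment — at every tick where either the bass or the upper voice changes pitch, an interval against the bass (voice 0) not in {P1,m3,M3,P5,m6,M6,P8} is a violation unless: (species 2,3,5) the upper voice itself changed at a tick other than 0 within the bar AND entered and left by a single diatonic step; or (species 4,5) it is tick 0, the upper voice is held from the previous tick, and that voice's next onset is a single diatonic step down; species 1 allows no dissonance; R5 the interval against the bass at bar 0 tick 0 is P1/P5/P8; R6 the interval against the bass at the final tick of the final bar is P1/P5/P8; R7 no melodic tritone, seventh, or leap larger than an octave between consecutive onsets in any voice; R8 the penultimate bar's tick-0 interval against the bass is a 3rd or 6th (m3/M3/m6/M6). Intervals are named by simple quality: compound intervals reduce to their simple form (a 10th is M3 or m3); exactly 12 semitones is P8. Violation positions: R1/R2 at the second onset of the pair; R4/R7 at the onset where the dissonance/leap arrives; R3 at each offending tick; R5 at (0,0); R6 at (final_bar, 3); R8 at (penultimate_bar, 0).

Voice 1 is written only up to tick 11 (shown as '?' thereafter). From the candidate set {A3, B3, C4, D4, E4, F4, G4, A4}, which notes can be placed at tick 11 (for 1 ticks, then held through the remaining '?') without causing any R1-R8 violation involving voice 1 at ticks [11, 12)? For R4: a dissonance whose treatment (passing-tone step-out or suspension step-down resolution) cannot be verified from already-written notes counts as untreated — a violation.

{A3, A4, C4, E4, F4}

A3: legal
B3: violates R4
C4: legal
D4: violates R4
E4: legal
F4: legal
G4: violates R4
A4: legal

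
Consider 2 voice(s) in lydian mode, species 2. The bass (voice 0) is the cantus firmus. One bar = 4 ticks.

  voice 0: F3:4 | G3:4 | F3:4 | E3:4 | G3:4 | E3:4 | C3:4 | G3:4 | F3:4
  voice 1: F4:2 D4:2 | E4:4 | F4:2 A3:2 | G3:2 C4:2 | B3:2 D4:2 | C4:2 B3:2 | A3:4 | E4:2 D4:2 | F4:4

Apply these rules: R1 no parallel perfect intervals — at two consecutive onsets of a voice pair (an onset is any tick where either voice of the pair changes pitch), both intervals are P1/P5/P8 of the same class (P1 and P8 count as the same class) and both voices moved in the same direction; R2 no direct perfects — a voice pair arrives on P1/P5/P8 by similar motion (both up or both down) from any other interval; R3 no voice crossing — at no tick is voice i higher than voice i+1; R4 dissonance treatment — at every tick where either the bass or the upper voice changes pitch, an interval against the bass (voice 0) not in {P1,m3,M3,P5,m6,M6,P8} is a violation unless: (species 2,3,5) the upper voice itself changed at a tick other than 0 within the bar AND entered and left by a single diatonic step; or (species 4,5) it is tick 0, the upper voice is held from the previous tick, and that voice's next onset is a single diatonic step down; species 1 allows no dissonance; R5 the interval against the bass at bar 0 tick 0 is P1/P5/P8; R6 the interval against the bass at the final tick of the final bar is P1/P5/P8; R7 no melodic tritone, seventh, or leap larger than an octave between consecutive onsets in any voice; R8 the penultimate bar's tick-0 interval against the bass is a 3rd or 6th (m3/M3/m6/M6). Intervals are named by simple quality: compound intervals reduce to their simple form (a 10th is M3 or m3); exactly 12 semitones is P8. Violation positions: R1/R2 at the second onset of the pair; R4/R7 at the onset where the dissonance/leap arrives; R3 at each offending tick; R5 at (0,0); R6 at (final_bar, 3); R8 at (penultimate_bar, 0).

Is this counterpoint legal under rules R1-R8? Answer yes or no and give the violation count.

Yes (0 violations)

bar 0: v0=F3 v1=F4 (P8)
bar 1: v0=G3 v1=E4 (M6)
bar 2: v0=F3 v1=F4 (P8)
bar 3: v0=E3 v1=G3 (m3)
bar 4: v0=G3 v1=B3 (M3)
bar 5: v0=E3 v1=C4 (m6)
bar 6: v0=C3 v1=A3 (M6)
bar 7: v0=G3 v1=E4 (M6)
bar 8: v0=F3 v1=F4 (P8)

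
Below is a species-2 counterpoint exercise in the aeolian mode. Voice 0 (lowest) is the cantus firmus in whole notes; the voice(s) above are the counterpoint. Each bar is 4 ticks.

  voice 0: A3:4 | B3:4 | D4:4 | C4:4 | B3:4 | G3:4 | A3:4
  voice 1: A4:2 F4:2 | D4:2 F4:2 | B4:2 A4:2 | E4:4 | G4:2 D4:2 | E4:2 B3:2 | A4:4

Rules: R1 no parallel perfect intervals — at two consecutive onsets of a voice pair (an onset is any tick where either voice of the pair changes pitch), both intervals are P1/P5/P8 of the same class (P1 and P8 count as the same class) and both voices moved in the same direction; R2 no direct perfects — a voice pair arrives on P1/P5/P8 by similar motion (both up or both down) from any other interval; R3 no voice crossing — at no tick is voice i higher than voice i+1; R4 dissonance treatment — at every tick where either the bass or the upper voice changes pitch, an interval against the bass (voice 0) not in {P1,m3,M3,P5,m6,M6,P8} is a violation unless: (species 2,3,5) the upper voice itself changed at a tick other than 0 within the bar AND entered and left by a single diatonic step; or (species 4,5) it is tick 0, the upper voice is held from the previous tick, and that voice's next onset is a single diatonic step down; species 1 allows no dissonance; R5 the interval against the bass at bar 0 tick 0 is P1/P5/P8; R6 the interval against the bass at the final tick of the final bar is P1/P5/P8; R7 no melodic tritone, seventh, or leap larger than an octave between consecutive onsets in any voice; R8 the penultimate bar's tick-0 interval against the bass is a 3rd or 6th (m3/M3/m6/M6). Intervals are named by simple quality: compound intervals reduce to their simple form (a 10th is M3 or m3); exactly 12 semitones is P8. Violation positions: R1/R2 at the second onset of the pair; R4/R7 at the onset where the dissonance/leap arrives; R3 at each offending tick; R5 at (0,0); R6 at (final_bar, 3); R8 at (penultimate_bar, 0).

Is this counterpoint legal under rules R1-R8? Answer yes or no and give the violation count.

bar 0: v0=A3 v1=A4 (P8)
bar 1: v0=B3 v1=D4 (m3)
bar 2: v0=D4 v1=B4 (M6)
bar 3: v0=C4 v1=E4 (M3)
bar 4: v0=B3 v1=G4 (m6)
bar 5: v0=G3 v1=E4 (M6)
bar 6: v0=A3 v1=A4 (P8)
  R4 @ bar1.2: B3/F4 TT untreated
  R7 @ bar2.0: F4->B4 leap 6st
  R2 @ bar6.0: G3/B3 M3 -> A3/A4 P8 similar
  R7 @ bar6.0: B3->A4 leap 10st

No (4 violations)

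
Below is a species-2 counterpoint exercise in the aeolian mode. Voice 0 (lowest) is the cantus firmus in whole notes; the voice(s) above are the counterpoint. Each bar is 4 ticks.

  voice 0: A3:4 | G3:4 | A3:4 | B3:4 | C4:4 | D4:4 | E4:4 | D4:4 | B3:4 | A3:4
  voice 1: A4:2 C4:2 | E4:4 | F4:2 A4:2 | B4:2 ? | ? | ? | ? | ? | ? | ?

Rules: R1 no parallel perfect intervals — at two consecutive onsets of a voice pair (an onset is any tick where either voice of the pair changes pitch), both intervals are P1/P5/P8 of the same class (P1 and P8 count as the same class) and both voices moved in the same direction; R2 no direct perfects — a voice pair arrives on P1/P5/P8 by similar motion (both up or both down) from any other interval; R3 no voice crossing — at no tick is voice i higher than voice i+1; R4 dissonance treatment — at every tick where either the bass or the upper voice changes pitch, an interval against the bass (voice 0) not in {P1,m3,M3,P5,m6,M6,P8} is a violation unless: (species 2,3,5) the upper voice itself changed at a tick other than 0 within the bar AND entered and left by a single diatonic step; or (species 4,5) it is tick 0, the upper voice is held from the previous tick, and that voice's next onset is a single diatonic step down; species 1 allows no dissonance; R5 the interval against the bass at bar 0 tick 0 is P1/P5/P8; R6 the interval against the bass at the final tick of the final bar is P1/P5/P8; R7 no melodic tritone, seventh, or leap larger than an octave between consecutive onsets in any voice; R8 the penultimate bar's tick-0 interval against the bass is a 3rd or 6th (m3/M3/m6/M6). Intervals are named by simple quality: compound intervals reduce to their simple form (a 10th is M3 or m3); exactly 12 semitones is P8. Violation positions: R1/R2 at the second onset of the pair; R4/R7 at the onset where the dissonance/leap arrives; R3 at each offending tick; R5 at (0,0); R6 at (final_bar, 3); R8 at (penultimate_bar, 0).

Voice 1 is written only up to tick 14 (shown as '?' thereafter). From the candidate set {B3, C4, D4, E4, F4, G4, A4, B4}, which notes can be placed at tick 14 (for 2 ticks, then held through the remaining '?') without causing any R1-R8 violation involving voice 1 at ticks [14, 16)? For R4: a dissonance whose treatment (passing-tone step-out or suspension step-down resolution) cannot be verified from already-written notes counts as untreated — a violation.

B3: legal
C4: violates R4,R7
D4: legal
E4: violates R4
F4: violates R4,R7
G4: legal
A4: violates R4
B4: legal

{B3, B4, D4, G4}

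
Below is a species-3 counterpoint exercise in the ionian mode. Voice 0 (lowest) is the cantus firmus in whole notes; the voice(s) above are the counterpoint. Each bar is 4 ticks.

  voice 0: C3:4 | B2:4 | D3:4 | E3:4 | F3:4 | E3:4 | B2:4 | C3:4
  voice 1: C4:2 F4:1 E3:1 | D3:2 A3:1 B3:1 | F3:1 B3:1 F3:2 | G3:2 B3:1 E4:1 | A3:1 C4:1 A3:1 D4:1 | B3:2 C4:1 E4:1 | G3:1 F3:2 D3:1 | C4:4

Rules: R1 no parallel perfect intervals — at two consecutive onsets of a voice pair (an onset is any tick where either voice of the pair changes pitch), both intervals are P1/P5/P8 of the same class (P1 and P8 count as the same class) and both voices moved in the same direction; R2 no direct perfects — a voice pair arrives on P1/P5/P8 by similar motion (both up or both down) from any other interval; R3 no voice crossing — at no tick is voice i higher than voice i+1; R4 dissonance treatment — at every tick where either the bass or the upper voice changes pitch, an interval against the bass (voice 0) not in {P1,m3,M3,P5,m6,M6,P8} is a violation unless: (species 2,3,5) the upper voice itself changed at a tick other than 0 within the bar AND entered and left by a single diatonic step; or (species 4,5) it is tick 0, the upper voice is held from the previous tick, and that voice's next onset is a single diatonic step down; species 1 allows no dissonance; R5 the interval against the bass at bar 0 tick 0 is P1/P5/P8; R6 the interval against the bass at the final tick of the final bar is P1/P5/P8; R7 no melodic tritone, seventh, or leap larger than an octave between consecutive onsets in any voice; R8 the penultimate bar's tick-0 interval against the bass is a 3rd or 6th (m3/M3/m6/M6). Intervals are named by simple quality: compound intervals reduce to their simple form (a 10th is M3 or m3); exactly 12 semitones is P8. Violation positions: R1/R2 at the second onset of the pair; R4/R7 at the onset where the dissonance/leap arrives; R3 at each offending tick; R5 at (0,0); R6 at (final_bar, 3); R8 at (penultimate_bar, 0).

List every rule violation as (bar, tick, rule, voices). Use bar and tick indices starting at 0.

(0, 2, R4, (0, 1))
(0, 3, R7, (1,))
(1, 2, R4, (0, 1))
(2, 0, R7, (1,))
(2, 1, R7, (1,))
(2, 2, R7, (1,))
(5, 0, R2, (0, 1))
(6, 1, R4, (0, 1))
(7, 0, R2, (0, 1))
(7, 0, R7, (1,))

bar 0: v0=C3 v1=C4 downbeat P8
bar 1: v0=B2 v1=D3 downbeat m3
bar 2: v0=D3 v1=F3 downbeat m3
bar 3: v0=E3 v1=G3 downbeat m3
bar 4: v0=F3 v1=A3 downbeat M3
bar 5: v0=E3 v1=B3 downbeat P5
bar 6: v0=B2 v1=G3 downbeat m6
bar 7: v0=C3 v1=C4 downbeat P8
  -> R4 @ bar 0 tick 2 v(0, 1): C3/F4 P4 untreated
  -> R7 @ bar 0 tick 3 v(1,): F4->E3 leap 13st
  -> R4 @ bar 1 tick 2 v(0, 1): B2/A3 m7 untreated
  -> R7 @ bar 2 tick 0 v(1,): B3->F3 leap 6st
  -> R7 @ bar 2 tick 1 v(1,): F3->B3 leap 6st
  -> R7 @ bar 2 tick 2 v(1,): B3->F3 leap 6st
  -> R2 @ bar 5 tick 0 v(0, 1): F3/D4 M6 -> E3/B3 P5 similar
  -> R4 @ bar 6 tick 1 v(0, 1): B2/F3 TT untreated
  -> R2 @ bar 7 tick 0 v(0, 1): B2/D3 m3 -> C3/C4 P8 similar
  -> R7 @ bar 7 tick 0 v(1,): D3->C4 leap 10st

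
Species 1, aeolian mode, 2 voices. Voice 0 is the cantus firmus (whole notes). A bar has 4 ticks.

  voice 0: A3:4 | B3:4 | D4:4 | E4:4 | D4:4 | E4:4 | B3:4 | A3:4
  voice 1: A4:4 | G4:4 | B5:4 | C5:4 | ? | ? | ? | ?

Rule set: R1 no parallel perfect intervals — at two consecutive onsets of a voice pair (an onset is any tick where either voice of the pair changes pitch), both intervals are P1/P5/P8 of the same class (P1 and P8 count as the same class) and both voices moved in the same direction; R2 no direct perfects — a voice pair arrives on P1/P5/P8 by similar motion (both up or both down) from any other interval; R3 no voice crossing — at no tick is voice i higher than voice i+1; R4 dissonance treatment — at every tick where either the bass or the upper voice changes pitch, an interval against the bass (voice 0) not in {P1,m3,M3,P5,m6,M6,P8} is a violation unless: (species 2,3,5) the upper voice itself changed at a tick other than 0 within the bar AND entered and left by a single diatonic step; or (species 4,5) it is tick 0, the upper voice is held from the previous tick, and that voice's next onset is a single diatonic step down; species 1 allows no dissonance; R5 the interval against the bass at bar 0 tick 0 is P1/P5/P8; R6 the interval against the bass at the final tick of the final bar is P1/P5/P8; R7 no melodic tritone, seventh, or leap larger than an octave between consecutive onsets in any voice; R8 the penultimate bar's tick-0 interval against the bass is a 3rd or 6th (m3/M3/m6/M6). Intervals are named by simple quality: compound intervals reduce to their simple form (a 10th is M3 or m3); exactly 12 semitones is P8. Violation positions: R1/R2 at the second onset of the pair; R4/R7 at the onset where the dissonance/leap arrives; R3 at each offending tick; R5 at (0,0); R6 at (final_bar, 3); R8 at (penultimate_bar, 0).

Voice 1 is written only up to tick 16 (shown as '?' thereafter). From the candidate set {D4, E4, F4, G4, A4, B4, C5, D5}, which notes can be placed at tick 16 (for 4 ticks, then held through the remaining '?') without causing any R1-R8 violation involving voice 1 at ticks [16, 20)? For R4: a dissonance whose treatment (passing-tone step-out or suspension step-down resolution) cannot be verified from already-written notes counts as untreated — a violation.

D4: violates R2,R7
E4: violates R4
F4: legal
G4: violates R4
A4: violates R2
B4: legal
C5: violates R4
D5: legal

{B4, D5, F4}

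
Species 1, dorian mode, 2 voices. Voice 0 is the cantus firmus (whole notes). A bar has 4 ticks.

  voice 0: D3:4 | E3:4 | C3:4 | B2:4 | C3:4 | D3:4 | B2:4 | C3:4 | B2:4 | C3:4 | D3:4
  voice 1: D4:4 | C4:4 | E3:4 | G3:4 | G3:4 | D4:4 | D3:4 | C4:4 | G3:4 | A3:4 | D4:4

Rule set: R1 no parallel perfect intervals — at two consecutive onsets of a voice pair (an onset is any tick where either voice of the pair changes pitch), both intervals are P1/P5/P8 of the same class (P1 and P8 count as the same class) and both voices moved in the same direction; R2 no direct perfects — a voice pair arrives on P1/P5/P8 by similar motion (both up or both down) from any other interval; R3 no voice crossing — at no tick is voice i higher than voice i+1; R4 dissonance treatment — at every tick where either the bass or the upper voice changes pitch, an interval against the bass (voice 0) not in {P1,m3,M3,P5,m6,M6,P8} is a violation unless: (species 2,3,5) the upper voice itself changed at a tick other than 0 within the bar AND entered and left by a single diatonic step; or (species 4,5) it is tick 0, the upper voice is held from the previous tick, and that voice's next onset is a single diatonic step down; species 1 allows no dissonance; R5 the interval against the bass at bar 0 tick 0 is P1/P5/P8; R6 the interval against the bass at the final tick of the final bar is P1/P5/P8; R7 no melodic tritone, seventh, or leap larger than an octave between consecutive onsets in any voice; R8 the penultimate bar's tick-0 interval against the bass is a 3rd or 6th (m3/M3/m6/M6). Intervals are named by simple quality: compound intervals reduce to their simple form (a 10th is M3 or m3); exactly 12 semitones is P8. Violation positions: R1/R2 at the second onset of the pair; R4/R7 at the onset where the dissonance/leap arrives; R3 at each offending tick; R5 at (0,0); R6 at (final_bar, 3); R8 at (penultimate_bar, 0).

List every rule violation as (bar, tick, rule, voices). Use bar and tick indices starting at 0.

(5, 0, R2, (0, 1))
(7, 0, R2, (0, 1))
(7, 0, R7, (1,))
(10, 0, R2, (0, 1))

bar 0: v0=D3 v1=D4 downbeat P8
bar 1: v0=E3 v1=C4 downbeat m6
bar 2: v0=C3 v1=E3 downbeat M3
bar 3: v0=B2 v1=G3 downbeat m6
bar 4: v0=C3 v1=G3 downbeat P5
bar 5: v0=D3 v1=D4 downbeat P8
bar 6: v0=B2 v1=D3 downbeat m3
bar 7: v0=C3 v1=C4 downbeat P8
bar 8: v0=B2 v1=G3 downbeat m6
bar 9: v0=C3 v1=A3 downbeat M6
bar 10: v0=D3 v1=D4 downbeat P8
  -> R2 @ bar 5 tick 0 v(0, 1): C3/G3 P5 -> D3/D4 P8 similar
  -> R2 @ bar 7 tick 0 v(0, 1): B2/D3 m3 -> C3/C4 P8 similar
  -> R7 @ bar 7 tick 0 v(1,): D3->C4 leap 10st
  -> R2 @ bar 10 tick 0 v(0, 1): C3/A3 M6 -> D3/D4 P8 similar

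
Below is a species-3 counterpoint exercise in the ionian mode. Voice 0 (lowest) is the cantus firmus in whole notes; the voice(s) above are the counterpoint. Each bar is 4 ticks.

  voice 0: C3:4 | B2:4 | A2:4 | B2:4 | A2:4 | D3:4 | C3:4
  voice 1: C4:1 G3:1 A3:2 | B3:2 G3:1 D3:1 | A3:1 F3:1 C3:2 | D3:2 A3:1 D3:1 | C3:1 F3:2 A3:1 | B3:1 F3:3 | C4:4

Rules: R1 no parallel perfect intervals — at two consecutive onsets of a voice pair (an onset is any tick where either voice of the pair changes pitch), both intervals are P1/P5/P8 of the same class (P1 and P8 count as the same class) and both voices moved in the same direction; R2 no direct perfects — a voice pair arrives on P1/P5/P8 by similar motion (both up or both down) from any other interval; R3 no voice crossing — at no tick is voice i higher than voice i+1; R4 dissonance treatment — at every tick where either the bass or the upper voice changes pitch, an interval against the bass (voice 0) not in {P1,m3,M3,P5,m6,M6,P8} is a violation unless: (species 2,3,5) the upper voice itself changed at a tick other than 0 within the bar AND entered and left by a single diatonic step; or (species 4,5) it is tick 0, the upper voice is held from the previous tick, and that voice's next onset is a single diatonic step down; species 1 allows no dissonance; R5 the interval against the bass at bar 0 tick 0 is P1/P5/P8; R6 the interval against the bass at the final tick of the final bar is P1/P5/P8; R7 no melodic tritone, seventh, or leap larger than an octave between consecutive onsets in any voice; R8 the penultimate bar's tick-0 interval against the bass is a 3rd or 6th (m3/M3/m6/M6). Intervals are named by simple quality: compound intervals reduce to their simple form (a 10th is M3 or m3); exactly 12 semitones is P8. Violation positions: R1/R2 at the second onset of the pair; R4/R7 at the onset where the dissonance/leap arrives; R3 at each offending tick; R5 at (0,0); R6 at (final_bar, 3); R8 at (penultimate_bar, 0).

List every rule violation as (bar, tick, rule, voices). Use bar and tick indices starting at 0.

bar 0: v0=C3 v1=C4 downbeat P8
bar 1: v0=B2 v1=B3 downbeat P8
bar 2: v0=A2 v1=A3 downbeat P8
bar 3: v0=B2 v1=D3 downbeat m3
bar 4: v0=A2 v1=C3 downbeat m3
bar 5: v0=D3 v1=B3 downbeat M6
bar 6: v0=C3 v1=C4 downbeat P8
  -> R4 @ bar 3 tick 2 v(0, 1): B2/A3 m7 untreated
  -> R7 @ bar 5 tick 1 v(1,): B3->F3 leap 6st

(3, 2, R4, (0, 1))
(5, 1, R7, (1,))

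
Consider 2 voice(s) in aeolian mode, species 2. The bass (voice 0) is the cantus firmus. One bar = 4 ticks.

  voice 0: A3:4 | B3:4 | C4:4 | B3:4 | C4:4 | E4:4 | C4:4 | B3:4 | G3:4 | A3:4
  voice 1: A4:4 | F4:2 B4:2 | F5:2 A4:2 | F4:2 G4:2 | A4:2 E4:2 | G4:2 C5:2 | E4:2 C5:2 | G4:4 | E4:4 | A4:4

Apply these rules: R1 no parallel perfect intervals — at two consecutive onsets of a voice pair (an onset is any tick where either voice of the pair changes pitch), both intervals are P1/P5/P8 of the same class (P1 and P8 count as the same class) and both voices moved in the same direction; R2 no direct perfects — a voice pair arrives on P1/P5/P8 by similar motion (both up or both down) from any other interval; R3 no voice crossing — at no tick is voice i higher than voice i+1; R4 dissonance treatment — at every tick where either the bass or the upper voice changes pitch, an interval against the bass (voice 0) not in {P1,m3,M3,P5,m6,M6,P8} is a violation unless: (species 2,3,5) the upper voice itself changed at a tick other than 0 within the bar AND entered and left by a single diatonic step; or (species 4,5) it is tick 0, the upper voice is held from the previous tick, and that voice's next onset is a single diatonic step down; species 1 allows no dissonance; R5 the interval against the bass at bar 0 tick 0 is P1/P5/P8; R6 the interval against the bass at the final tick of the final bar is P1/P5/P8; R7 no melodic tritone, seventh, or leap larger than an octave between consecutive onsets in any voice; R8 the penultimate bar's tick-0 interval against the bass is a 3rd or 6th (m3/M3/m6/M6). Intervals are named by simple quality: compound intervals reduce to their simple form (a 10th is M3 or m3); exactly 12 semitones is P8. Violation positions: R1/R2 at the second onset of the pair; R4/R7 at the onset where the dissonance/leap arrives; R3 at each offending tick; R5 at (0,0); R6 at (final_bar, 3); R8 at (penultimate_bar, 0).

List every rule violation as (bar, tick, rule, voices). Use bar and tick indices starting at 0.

(1, 0, R4, (0, 1))
(1, 2, R7, (1,))
(2, 0, R4, (0, 1))
(2, 0, R7, (1,))
(3, 0, R4, (0, 1))
(9, 0, R2, (0, 1))

bar 0: v0=A3 v1=A4 downbeat P8
bar 1: v0=B3 v1=F4 downbeat TT
bar 2: v0=C4 v1=F5 downbeat P4
bar 3: v0=B3 v1=F4 downbeat TT
bar 4: v0=C4 v1=A4 downbeat M6
bar 5: v0=E4 v1=G4 downbeat m3
bar 6: v0=C4 v1=E4 downbeat M3
bar 7: v0=B3 v1=G4 downbeat m6
bar 8: v0=G3 v1=E4 downbeat M6
bar 9: v0=A3 v1=A4 downbeat P8
  -> R4 @ bar 1 tick 0 v(0, 1): B3/F4 TT untreated
  -> R7 @ bar 1 tick 2 v(1,): F4->B4 leap 6st
  -> R4 @ bar 2 tick 0 v(0, 1): C4/F5 P4 untreated
  -> R7 @ bar 2 tick 0 v(1,): B4->F5 leap 6st
  -> R4 @ bar 3 tick 0 v(0, 1): B3/F4 TT untreated
  -> R2 @ bar 9 tick 0 v(0, 1): G3/E4 M6 -> A3/A4 P8 similar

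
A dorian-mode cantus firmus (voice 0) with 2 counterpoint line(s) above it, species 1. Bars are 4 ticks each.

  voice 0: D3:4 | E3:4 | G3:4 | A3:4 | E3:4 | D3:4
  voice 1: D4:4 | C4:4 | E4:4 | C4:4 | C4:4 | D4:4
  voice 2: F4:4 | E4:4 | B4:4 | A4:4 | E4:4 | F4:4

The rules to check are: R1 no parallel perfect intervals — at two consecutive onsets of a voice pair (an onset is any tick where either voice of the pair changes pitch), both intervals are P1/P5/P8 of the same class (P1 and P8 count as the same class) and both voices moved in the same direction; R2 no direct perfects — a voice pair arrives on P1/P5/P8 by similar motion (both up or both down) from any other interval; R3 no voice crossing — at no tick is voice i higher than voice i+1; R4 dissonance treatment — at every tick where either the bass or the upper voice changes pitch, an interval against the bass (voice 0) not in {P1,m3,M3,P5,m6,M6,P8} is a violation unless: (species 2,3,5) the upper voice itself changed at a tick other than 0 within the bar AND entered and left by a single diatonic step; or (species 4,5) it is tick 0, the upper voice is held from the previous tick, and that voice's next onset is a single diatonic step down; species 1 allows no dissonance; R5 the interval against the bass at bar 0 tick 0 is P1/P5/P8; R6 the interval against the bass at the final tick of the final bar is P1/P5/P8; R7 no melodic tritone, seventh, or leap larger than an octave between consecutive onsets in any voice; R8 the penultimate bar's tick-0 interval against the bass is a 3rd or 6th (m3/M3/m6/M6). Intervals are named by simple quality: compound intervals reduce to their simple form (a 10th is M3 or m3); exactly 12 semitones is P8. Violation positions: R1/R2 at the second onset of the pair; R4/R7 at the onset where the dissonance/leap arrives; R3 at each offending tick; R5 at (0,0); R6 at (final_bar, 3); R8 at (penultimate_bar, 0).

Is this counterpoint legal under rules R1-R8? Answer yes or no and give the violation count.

bar 0: v0=D3 v1=D4 v2=F4 (m3)
bar 1: v0=E3 v1=C4 v2=E4 (P8)
bar 2: v0=G3 v1=E4 v2=B4 (M3)
bar 3: v0=A3 v1=C4 v2=A4 (P8)
bar 4: v0=E3 v1=C4 v2=E4 (P8)
bar 5: v0=D3 v1=D4 v2=F4 (m3)
  R5 @ bar0.0: opens on m3
  R2 @ bar2.0: C4/E4 M3 -> E4/B4 P5 similar
  R1 @ bar4.0: A3/A4 P8 -> E3/E4 P8 similar
  R8 @ bar4.0: penult P8 not 3rd/6th
  R6 @ bar5.3: closes on m3

No (5 violations)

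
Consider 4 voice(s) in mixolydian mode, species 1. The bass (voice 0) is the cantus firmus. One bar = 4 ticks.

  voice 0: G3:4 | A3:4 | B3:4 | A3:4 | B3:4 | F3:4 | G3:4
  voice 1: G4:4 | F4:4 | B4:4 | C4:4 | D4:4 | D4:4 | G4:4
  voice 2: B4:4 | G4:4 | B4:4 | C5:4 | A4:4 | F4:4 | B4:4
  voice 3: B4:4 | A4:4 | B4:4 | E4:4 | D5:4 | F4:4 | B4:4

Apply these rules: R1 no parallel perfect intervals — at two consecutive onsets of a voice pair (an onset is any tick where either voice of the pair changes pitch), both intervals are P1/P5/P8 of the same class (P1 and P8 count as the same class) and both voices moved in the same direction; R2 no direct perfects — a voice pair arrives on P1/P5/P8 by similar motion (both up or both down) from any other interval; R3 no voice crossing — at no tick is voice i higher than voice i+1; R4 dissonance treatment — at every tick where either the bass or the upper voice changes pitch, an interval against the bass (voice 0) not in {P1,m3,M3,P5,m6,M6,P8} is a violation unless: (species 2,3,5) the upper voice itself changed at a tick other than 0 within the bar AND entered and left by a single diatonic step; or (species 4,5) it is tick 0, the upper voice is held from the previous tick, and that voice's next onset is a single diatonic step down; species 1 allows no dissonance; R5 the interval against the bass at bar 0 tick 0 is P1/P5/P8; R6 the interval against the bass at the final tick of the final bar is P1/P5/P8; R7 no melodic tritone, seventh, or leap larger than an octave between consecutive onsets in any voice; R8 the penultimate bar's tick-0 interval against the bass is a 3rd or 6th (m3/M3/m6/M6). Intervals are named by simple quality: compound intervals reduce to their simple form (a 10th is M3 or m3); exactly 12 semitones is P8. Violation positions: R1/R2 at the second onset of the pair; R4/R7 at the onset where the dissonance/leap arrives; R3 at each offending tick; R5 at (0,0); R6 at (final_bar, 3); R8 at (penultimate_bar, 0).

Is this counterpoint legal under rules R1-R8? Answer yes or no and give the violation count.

No (31 violations)

bar 0: v0=G3 v1=G4 v2=B4 v3=B4 (M3)
bar 1: v0=A3 v1=F4 v2=G4 v3=A4 (P8)
bar 2: v0=B3 v1=B4 v2=B4 v3=B4 (P8)
bar 3: v0=A3 v1=C4 v2=C5 v3=E4 (P5)
bar 4: v0=B3 v1=D4 v2=A4 v3=D5 (m3)
bar 5: v0=F3 v1=D4 v2=F4 v3=F4 (P8)
bar 6: v0=G3 v1=G4 v2=B4 v3=B4 (M3)
  R5 @ bar0.0: opens on M3
  R5 @ bar0.0: opens on M3
  R4 @ bar1.0: A3/G4 m7 untreated
  R1 @ bar2.0: A3/A4 P8 -> B3/B4 P8 similar
  R2 @ bar2.0: A3/F4 m6 -> B3/B4 P8 similar
  R2 @ bar2.0: A3/G4 m7 -> B3/B4 P8 similar
  R2 @ bar2.0: F4/G4 M2 -> B4/B4 P1 similar
  R2 @ bar2.0: F4/A4 M3 -> B4/B4 P1 similar
  R2 @ bar2.0: G4/A4 M2 -> B4/B4 P1 similar
  R7 @ bar2.0: F4->B4 leap 6st
  R2 @ bar3.0: B3/B4 P8 -> A3/E4 P5 similar
  R3 @ bar3.0: C5 above E4
  R7 @ bar3.0: B4->C4 leap 11st
  R3 @ bar3.1: C5 above E4
  R3 @ bar3.2: C5 above E4
  R3 @ bar3.3: C5 above E4
  R2 @ bar4.0: C4/E4 M3 -> D4/D5 P8 similar
  R4 @ bar4.0: B3/A4 m7 untreated
  R7 @ bar4.0: E4->D5 leap 10st
  R2 @ bar5.0: B3/A4 m7 -> F3/F4 P8 similar
  R2 @ bar5.0: B3/D5 m3 -> F3/F4 P8 similar
  R2 @ bar5.0: A4/D5 P4 -> F4/F4 P1 similar
  R7 @ bar5.0: B3->F3 leap 6st
  R8 @ bar5.0: penult P8 not 3rd/6th
  R8 @ bar5.0: penult P8 not 3rd/6th
  R1 @ bar6.0: F4/F4 P1 -> B4/B4 P1 similar
  R2 @ bar6.0: F3/D4 M6 -> G3/G4 P8 similar
  R7 @ bar6.0: F4->B4 leap 6st
  R7 @ bar6.0: F4->B4 leap 6st
  R6 @ bar6.3: closes on M3
  R6 @ bar6.3: closes on M3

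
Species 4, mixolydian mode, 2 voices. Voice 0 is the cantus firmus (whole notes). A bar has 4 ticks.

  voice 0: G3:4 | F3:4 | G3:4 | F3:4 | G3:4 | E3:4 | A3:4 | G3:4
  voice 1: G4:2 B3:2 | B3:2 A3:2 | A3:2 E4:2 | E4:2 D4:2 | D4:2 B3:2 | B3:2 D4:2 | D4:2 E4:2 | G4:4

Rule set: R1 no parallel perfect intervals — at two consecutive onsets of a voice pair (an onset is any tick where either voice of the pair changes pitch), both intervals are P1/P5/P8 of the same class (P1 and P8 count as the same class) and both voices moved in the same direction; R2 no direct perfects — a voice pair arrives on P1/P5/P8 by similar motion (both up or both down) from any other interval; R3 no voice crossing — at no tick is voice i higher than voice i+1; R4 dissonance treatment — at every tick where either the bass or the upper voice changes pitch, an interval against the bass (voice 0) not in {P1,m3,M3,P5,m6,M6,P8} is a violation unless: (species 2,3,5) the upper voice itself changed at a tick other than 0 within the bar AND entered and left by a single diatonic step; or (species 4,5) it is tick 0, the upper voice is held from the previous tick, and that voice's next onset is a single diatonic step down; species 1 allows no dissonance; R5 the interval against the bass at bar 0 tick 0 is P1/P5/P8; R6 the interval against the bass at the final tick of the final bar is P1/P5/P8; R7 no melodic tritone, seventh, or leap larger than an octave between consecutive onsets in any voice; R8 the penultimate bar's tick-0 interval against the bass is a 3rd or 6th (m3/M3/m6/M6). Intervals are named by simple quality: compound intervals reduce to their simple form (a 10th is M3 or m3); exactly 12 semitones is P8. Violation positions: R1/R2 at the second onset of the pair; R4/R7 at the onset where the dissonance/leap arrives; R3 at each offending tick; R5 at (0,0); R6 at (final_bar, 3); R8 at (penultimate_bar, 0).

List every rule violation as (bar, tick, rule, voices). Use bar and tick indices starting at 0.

bar 0: v0=G3 v1=G4 downbeat P8
bar 1: v0=F3 v1=B3 downbeat TT
bar 2: v0=G3 v1=A3 downbeat M2
bar 3: v0=F3 v1=E4 downbeat M7
bar 4: v0=G3 v1=D4 downbeat P5
bar 5: v0=E3 v1=B3 downbeat P5
bar 6: v0=A3 v1=D4 downbeat P4
bar 7: v0=G3 v1=G4 downbeat P8
  -> R4 @ bar 2 tick 0 v(0, 1): G3/A3 M2 untreated
  -> R4 @ bar 5 tick 2 v(0, 1): E3/D4 m7 untreated
  -> R4 @ bar 6 tick 0 v(0, 1): A3/D4 P4 untreated
  -> R8 @ bar 6 tick 0 v(0, 1): penult P4 not 3rd/6th

(2, 0, R4, (0, 1))
(5, 2, R4, (0, 1))
(6, 0, R4, (0, 1))
(6, 0, R8, (0, 1))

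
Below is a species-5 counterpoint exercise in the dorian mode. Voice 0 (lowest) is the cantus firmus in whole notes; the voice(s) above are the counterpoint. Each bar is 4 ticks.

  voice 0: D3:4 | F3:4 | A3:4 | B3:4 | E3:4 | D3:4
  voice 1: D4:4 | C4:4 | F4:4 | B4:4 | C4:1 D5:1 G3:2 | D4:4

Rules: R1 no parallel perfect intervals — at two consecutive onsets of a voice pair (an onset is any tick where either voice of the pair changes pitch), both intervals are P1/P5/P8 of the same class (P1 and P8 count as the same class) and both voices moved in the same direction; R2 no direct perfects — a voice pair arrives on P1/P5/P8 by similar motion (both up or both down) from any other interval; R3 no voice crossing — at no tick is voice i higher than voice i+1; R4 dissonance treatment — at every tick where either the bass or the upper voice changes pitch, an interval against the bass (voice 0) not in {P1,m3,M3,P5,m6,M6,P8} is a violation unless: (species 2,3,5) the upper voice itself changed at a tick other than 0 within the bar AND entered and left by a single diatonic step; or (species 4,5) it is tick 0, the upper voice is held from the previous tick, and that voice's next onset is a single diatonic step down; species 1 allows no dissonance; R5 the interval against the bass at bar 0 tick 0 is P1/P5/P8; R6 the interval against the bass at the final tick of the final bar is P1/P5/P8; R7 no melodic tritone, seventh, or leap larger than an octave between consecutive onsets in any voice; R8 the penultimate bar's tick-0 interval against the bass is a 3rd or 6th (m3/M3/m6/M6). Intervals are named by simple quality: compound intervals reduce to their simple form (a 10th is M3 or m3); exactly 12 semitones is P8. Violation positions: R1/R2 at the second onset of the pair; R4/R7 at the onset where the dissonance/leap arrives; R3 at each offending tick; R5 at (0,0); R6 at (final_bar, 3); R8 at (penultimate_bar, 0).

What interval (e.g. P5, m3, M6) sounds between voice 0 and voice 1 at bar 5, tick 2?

P8

voice 0=D3 voice 1=D4 -> P8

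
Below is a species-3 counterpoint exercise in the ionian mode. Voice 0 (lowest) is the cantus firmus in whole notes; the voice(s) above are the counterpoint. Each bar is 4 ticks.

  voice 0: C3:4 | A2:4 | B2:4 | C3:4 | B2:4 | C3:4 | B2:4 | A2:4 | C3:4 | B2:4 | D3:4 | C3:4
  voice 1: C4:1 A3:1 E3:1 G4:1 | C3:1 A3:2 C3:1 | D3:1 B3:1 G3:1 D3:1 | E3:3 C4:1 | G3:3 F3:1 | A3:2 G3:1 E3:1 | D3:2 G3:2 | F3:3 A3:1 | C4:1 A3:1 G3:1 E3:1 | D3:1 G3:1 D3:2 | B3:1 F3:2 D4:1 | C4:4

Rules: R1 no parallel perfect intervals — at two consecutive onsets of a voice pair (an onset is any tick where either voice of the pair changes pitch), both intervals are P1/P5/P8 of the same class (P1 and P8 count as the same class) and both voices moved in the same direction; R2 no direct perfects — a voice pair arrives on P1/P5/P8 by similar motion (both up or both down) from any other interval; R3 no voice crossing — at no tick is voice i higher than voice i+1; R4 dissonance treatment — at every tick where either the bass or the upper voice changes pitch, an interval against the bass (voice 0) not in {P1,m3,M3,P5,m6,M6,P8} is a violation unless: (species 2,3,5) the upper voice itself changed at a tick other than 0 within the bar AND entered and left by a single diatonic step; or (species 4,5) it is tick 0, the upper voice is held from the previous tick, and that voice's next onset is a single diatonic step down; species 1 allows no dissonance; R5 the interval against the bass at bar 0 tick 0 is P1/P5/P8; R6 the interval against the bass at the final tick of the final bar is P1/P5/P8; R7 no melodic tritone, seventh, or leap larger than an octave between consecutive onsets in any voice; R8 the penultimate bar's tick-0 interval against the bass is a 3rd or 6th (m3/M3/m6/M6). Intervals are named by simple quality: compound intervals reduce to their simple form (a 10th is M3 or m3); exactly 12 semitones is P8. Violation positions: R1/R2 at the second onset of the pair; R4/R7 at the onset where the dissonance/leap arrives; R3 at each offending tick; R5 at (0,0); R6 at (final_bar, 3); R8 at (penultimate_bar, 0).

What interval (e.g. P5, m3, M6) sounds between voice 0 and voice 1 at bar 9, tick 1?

voice 0=B2 voice 1=G3 -> m6

m6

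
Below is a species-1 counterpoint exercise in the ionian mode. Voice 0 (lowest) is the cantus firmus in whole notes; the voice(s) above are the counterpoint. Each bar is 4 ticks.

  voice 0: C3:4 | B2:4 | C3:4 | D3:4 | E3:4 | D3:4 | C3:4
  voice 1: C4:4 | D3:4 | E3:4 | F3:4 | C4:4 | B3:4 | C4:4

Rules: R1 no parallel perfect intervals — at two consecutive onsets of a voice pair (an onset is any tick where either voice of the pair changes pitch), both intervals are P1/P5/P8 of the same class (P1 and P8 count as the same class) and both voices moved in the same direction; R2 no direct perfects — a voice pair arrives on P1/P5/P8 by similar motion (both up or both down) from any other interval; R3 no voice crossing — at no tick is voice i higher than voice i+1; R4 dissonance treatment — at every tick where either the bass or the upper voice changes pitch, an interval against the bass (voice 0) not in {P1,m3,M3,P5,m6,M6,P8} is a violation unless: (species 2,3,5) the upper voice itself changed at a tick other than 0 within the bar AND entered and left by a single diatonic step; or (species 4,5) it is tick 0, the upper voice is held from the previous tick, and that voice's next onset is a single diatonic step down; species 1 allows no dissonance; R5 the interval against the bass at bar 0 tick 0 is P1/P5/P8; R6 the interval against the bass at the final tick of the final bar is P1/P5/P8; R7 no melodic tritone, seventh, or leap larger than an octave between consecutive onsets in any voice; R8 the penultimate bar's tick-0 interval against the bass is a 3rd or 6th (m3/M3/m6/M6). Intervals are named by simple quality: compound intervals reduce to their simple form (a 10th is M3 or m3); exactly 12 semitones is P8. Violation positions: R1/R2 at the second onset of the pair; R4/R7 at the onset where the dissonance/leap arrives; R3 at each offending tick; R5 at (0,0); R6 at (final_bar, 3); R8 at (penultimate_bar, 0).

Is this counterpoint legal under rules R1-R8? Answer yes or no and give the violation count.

bar 0: v0=C3 v1=C4 (P8)
bar 1: v0=B2 v1=D3 (m3)
bar 2: v0=C3 v1=E3 (M3)
bar 3: v0=D3 v1=F3 (m3)
bar 4: v0=E3 v1=C4 (m6)
bar 5: v0=D3 v1=B3 (M6)
bar 6: v0=C3 v1=C4 (P8)
  R7 @ bar1.0: C4->D3 leap 10st

No (1 violations)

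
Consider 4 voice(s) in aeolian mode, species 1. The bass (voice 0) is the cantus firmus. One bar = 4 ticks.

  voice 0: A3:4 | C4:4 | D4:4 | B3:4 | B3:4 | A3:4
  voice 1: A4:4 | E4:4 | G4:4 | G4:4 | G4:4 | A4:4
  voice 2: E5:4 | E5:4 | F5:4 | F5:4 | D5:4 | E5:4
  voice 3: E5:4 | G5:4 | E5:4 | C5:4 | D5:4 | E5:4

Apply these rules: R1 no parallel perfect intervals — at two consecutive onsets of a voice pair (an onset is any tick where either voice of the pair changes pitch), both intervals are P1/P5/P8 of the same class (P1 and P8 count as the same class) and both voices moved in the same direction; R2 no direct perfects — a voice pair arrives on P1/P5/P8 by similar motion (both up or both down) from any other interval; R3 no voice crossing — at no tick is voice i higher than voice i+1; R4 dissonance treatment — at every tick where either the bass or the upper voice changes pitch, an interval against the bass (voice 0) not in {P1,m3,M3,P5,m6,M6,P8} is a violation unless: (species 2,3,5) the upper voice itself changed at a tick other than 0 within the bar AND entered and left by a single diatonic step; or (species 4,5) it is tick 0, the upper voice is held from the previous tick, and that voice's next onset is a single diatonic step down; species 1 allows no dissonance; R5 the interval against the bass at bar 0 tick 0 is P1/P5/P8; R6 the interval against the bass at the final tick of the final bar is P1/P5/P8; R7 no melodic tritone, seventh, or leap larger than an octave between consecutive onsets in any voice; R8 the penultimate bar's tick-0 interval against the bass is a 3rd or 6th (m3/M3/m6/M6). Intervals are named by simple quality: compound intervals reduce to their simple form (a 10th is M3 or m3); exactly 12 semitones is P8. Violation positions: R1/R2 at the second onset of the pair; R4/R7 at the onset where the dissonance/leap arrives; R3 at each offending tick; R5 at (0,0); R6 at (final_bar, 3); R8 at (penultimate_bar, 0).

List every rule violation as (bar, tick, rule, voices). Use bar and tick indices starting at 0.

bar 0: v0=A3 v1=A4 v2=E5 v3=E5 downbeat P5
bar 1: v0=C4 v1=E4 v2=E5 v3=G5 downbeat P5
bar 2: v0=D4 v1=G4 v2=F5 v3=E5 downbeat M2
bar 3: v0=B3 v1=G4 v2=F5 v3=C5 downbeat m2
bar 4: v0=B3 v1=G4 v2=D5 v3=D5 downbeat m3
bar 5: v0=A3 v1=A4 v2=E5 v3=E5 downbeat P5
  -> R1 @ bar 1 tick 0 v(0, 3): A3/E5 P5 -> C4/G5 P5 similar
  -> R3 @ bar 2 tick 0 v(2, 3): F5 above E5
  -> R4 @ bar 2 tick 0 v(0, 1): D4/G4 P4 untreated
  -> R4 @ bar 2 tick 0 v(0, 3): D4/E5 M2 untreated
  -> R3 @ bar 2 tick 1 v(2, 3): F5 above E5
  -> R3 @ bar 2 tick 2 v(2, 3): F5 above E5
  -> R3 @ bar 2 tick 3 v(2, 3): F5 above E5
  -> R3 @ bar 3 tick 0 v(2, 3): F5 above C5
  -> R4 @ bar 3 tick 0 v(0, 2): B3/F5 TT untreated
  -> R4 @ bar 3 tick 0 v(0, 3): B3/C5 m2 untreated
  -> R3 @ bar 3 tick 1 v(2, 3): F5 above C5
  -> R3 @ bar 3 tick 2 v(2, 3): F5 above C5
  -> R3 @ bar 3 tick 3 v(2, 3): F5 above C5
  -> R1 @ bar 5 tick 0 v(1, 2): G4/D5 P5 -> A4/E5 P5 similar
  -> R1 @ bar 5 tick 0 v(1, 3): G4/D5 P5 -> A4/E5 P5 similar
  -> R1 @ bar 5 tick 0 v(2, 3): D5/D5 P1 -> E5/E5 P1 similar

(1, 0, R1, (0, 3))
(2, 0, R3, (2, 3))
(2, 0, R4, (0, 1))
(2, 0, R4, (0, 3))
(2, 1, R3, (2, 3))
(2, 2, R3, (2, 3))
(2, 3, R3, (2, 3))
(3, 0, R3, (2, 3))
(3, 0, R4, (0, 2))
(3, 0, R4, (0, 3))
(3, 1, R3, (2, 3))
(3, 2, R3, (2, 3))
(3, 3, R3, (2, 3))
(5, 0, R1, (1, 2))
(5, 0, R1, (1, 3))
(5, 0, R1, (2, 3))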